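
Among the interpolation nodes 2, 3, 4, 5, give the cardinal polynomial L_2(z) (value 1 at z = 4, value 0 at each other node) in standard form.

L_2(z) = (z - 2)(z - 3)(z - 5) / [(2)·(1)·(-1)]
       = (z^3 - 10z^2 + 31z - 30) / (-2)

L_2(z) = -(1/2)z^3 + 5z^2 - (31/2)z + 15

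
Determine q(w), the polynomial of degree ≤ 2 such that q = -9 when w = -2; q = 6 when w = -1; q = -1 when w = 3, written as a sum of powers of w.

q(w) = -(67/20)w^2 + (99/20)w + 143/10

L_0(w) = (w + 1)(w - 3) / [5] = (1/5)w^2 - (2/5)w - 3/5
L_1(w) = (w + 2)(w - 3) / [-4] = -(1/4)w^2 + (1/4)w + 3/2
L_2(w) = (w + 2)(w + 1) / [20] = (1/20)w^2 + (3/20)w + 1/10
q(w) = (-9)·L_0 + 6·L_1 + (-1)·L_2
  (-9)·L_0(w) = -(9/5)w^2 + (18/5)w + 27/5
  6·L_1(w) = -(3/2)w^2 + (3/2)w + 9
  (-1)·L_2(w) = -(1/20)w^2 - (3/20)w - 1/10
Adding term by term: -(67/20)w^2 + (99/20)w + 143/10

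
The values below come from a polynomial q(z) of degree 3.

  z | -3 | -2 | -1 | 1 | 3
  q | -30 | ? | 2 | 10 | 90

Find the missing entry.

-5

The 4 known values determine q uniquely (degree ≤ 3).
Evaluate each Lagrange basis at z = -2:
L_0(-2) = (-1)·(-3)·(-5)/[(-2)·(-4)·(-6)] = 5/16
L_1(-2) = (1)·(-3)·(-5)/[(2)·(-2)·(-4)] = 15/16
L_2(-2) = (1)·(-1)·(-5)/[(4)·(2)·(-2)] = -5/16
L_3(-2) = (1)·(-1)·(-3)/[(6)·(4)·(2)] = 1/16
Sum: (-30)·(5/16) + 2·(15/16) + 10·(-5/16) + 90·(1/16) = -5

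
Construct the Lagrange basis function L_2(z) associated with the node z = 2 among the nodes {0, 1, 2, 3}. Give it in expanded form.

L_2(z) = -(1/2)z^3 + 2z^2 - (3/2)z

L_2(z) = z(z - 1)(z - 3) / [(2)·(1)·(-1)]
       = (z^3 - 4z^2 + 3z) / (-2)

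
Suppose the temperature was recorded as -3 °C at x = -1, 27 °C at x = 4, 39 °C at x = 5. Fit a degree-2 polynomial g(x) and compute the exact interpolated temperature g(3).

17

Using Newton's divided-difference form:
g[-1,4] = (27 - (-3)) / (4 - (-1)) = 6
g[4,5] = (39 - 27) / (5 - 4) = 12
g[-1,4,5] = (12 - 6) / (5 - (-1)) = 1
g(3) = -3 + 6·(4) + 1·(4)·(-1) = 17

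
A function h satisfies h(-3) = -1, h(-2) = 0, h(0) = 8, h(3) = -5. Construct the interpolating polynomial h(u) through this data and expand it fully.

Newton's divided differences:
h[-3,-2] = (0 - (-1)) / (-2 - (-3)) = 1
h[-2,0] = (8 - 0) / (0 - (-2)) = 4
h[0,3] = (-5 - 8) / (3 - 0) = -13/3
h[-3,-2,0] = (4 - 1) / (0 - (-3)) = 1
h[-2,0,3] = (-13/3 - 4) / (3 - (-2)) = -5/3
h[-3,-2,0,3] = (-5/3 - 1) / (3 - (-3)) = -4/9
h(u) = -1 + 1·(u + 3) + 1·(u + 3)(u + 2) + (-4/9)·(u + 3)(u + 2)u
Expanding: h(u) = -(4/9)u^3 - (11/9)u^2 + (10/3)u + 8

h(u) = -(4/9)u^3 - (11/9)u^2 + (10/3)u + 8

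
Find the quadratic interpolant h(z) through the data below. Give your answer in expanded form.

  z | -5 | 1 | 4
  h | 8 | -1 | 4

L_0(z) = (z - 1)(z - 4) / [54] = (1/54)z^2 - (5/54)z + 2/27
L_1(z) = (z + 5)(z - 4) / [-18] = -(1/18)z^2 - (1/18)z + 10/9
L_2(z) = (z + 5)(z - 1) / [27] = (1/27)z^2 + (4/27)z - 5/27
h(z) = 8·L_0 + (-1)·L_1 + 4·L_2
  8·L_0(z) = (4/27)z^2 - (20/27)z + 16/27
  (-1)·L_1(z) = (1/18)z^2 + (1/18)z - 10/9
  4·L_2(z) = (4/27)z^2 + (16/27)z - 20/27
Adding term by term: (19/54)z^2 - (5/54)z - 34/27

h(z) = (19/54)z^2 - (5/54)z - 34/27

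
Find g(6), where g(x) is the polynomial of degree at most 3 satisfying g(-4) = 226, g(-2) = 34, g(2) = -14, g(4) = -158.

L_0(6) = (8)·(4)·(2)/[(-2)·(-6)·(-8)] = -2/3
L_1(6) = (10)·(4)·(2)/[(2)·(-4)·(-6)] = 5/3
L_2(6) = (10)·(8)·(2)/[(6)·(4)·(-2)] = -10/3
L_3(6) = (10)·(8)·(4)/[(8)·(6)·(2)] = 10/3
Sum: 226·(-2/3) + 34·(5/3) + (-14)·(-10/3) + (-158)·(10/3) = -574

-574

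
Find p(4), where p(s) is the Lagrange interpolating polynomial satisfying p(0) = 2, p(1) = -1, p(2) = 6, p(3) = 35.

Evaluate each Lagrange basis at s = 4:
L_0(4) = (3)·(2)·(1)/[(-1)·(-2)·(-3)] = -1
L_1(4) = (4)·(2)·(1)/[(1)·(-1)·(-2)] = 4
L_2(4) = (4)·(3)·(1)/[(2)·(1)·(-1)] = -6
L_3(4) = (4)·(3)·(2)/[(3)·(2)·(1)] = 4
Sum: 2·(-1) + (-1)·(4) + 6·(-6) + 35·(4) = 98

98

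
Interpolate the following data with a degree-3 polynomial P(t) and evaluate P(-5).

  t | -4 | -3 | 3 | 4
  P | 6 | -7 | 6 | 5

Evaluate each Lagrange basis at t = -5:
L_0(-5) = (-2)·(-8)·(-9)/[(-1)·(-7)·(-8)] = 18/7
L_1(-5) = (-1)·(-8)·(-9)/[(1)·(-6)·(-7)] = -12/7
L_2(-5) = (-1)·(-2)·(-9)/[(7)·(6)·(-1)] = 3/7
L_3(-5) = (-1)·(-2)·(-8)/[(8)·(7)·(1)] = -2/7
Sum: 6·(18/7) + (-7)·(-12/7) + 6·(3/7) + 5·(-2/7) = 200/7

200/7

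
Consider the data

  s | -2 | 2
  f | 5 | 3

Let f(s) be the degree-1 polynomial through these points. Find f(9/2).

L_0(9/2) = (5/2)/[(-4)] = -5/8
L_1(9/2) = (13/2)/[(4)] = 13/8
Sum: 5·(-5/8) + 3·(13/8) = 7/4

7/4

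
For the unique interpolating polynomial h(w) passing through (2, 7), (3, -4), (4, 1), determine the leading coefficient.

8

The leading coefficient equals the top divided difference h[2,3,4].
h[2,3] = (-4 - 7) / (3 - 2) = -11
h[3,4] = (1 - (-4)) / (4 - 3) = 5
h[2,3,4] = (5 - (-11)) / (4 - 2) = 8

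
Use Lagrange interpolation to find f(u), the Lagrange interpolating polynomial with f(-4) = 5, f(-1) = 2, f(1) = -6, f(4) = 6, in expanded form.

L_0(u) = (u + 1)(u - 1)(u - 4) / [-120] = -(1/120)u^3 + (1/30)u^2 + (1/120)u - 1/30
L_1(u) = (u + 4)(u - 1)(u - 4) / [30] = (1/30)u^3 - (1/30)u^2 - (8/15)u + 8/15
L_2(u) = (u + 4)(u + 1)(u - 4) / [-30] = -(1/30)u^3 - (1/30)u^2 + (8/15)u + 8/15
L_3(u) = (u + 4)(u + 1)(u - 1) / [120] = (1/120)u^3 + (1/30)u^2 - (1/120)u - 1/30
f(u) = 5·L_0 + 2·L_1 + (-6)·L_2 + 6·L_3
  5·L_0(u) = -(1/24)u^3 + (1/6)u^2 + (1/24)u - 1/6
  2·L_1(u) = (1/15)u^3 - (1/15)u^2 - (16/15)u + 16/15
  (-6)·L_2(u) = (1/5)u^3 + (1/5)u^2 - (16/5)u - 16/5
  6·L_3(u) = (1/20)u^3 + (1/5)u^2 - (1/20)u - 1/5
Adding term by term: (11/40)u^3 + (1/2)u^2 - (171/40)u - 5/2

f(u) = (11/40)u^3 + (1/2)u^2 - (171/40)u - 5/2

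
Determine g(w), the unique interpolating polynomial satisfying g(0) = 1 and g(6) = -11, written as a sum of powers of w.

Build the Lagrange basis polynomials:
L_0(w) = (w - 6) / [-6] = -(1/6)w + 1
L_1(w) = w / [6] = (1/6)w
g(w) = 1·L_0 + (-11)·L_1
  1·L_0(w) = -(1/6)w + 1
  (-11)·L_1(w) = -(11/6)w
Adding term by term: -2w + 1

g(w) = -2w + 1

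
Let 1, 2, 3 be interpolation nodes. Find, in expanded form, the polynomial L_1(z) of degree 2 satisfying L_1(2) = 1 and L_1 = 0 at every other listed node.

L_1(z) = (z - 1)(z - 3) / [(1)·(-1)]
       = (z^2 - 4z + 3) / (-1)

L_1(z) = -z^2 + 4z - 3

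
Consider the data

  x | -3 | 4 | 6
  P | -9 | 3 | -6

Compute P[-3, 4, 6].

-29/42

P[-3,4] = (3 - (-9)) / (4 - (-3)) = 12/7
P[4,6] = (-6 - 3) / (6 - 4) = -9/2
P[-3,4,6] = (-9/2 - 12/7) / (6 - (-3)) = -29/42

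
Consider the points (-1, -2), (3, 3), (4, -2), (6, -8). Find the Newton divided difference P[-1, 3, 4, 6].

23/84

P[-1,3] = (3 - (-2)) / (3 - (-1)) = 5/4
P[3,4] = (-2 - 3) / (4 - 3) = -5
P[4,6] = (-8 - (-2)) / (6 - 4) = -3
P[-1,3,4] = (-5 - 5/4) / (4 - (-1)) = -5/4
P[3,4,6] = (-3 - (-5)) / (6 - 3) = 2/3
P[-1,3,4,6] = (2/3 - (-5/4)) / (6 - (-1)) = 23/84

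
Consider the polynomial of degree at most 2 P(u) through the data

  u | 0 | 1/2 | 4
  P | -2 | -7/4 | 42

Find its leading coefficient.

Build the Lagrange basis polynomials:
L_0(u) = (u - 1/2)(u - 4) / [2] = (1/2)u^2 - (9/4)u + 1
L_1(u) = u(u - 4) / [-7/4] = -(4/7)u^2 + (16/7)u
L_2(u) = u(u - 1/2) / [14] = (1/14)u^2 - (1/28)u
P(u) = (-2)·L_0 + (-7/4)·L_1 + 42·L_2
Only the coefficient of u^2 is needed; take it from each L_i and combine:
(-2)·(1/2) + (-7/4)·(-4/7) + 42·(1/14) = 3

3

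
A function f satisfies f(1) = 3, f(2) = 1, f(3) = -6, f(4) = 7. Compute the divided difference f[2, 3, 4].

f[2,3] = (-6 - 1) / (3 - 2) = -7
f[3,4] = (7 - (-6)) / (4 - 3) = 13
f[2,3,4] = (13 - (-7)) / (4 - 2) = 10

10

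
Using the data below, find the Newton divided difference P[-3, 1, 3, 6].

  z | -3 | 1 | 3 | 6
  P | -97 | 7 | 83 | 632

3

P[-3,1] = (7 - (-97)) / (1 - (-3)) = 26
P[1,3] = (83 - 7) / (3 - 1) = 38
P[3,6] = (632 - 83) / (6 - 3) = 183
P[-3,1,3] = (38 - 26) / (3 - (-3)) = 2
P[1,3,6] = (183 - 38) / (6 - 1) = 29
P[-3,1,3,6] = (29 - 2) / (6 - (-3)) = 3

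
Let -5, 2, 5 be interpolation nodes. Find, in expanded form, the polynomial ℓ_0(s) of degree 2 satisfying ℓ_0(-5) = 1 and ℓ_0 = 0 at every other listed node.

ℓ_0(s) = (1/70)s^2 - (1/10)s + 1/7

ℓ_0(s) = (s - 2)(s - 5) / [(-7)·(-10)]
       = (s^2 - 7s + 10) / (70)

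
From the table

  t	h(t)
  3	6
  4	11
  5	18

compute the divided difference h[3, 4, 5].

1

h[3,4] = (11 - 6) / (4 - 3) = 5
h[4,5] = (18 - 11) / (5 - 4) = 7
h[3,4,5] = (7 - 5) / (5 - 3) = 1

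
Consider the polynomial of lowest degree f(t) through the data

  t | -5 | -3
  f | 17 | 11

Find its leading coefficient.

The leading coefficient equals the top divided difference f[-5,-3].
f[-5,-3] = (11 - 17) / (-3 - (-5)) = -3

-3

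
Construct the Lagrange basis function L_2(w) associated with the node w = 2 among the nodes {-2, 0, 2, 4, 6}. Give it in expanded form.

L_2(w) = (1/64)w^4 - (1/8)w^3 + (1/16)w^2 + (3/4)w

L_2(w) = (w + 2)w(w - 4)(w - 6) / [(4)·(2)·(-2)·(-4)]
       = (w^4 - 8w^3 + 4w^2 + 48w) / (64)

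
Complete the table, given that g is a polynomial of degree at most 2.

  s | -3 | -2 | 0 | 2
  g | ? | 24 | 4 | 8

43

The 3 known values determine g uniquely (degree ≤ 2).
Evaluate each Lagrange basis at s = -3:
L_0(-3) = (-3)·(-5)/[(-2)·(-4)] = 15/8
L_1(-3) = (-1)·(-5)/[(2)·(-2)] = -5/4
L_2(-3) = (-1)·(-3)/[(4)·(2)] = 3/8
Sum: 24·(15/8) + 4·(-5/4) + 8·(3/8) = 43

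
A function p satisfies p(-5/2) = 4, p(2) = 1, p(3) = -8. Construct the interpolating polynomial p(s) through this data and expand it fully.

p(s) = -(50/33)s^2 - (47/33)s + 109/11

Build the Lagrange basis polynomials:
L_0(s) = (s - 2)(s - 3) / [99/4] = (4/99)s^2 - (20/99)s + 8/33
L_1(s) = (s + 5/2)(s - 3) / [-9/2] = -(2/9)s^2 + (1/9)s + 5/3
L_2(s) = (s + 5/2)(s - 2) / [11/2] = (2/11)s^2 + (1/11)s - 10/11
p(s) = 4·L_0 + 1·L_1 + (-8)·L_2
  4·L_0(s) = (16/99)s^2 - (80/99)s + 32/33
  1·L_1(s) = -(2/9)s^2 + (1/9)s + 5/3
  (-8)·L_2(s) = -(16/11)s^2 - (8/11)s + 80/11
Adding term by term: -(50/33)s^2 - (47/33)s + 109/11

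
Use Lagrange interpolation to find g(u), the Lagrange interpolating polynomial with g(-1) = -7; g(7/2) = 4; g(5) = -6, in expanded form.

g(u) = -(41/27)u^2 + (337/54)u + 41/54

Build the Lagrange basis polynomials:
L_0(u) = (u - 7/2)(u - 5) / [27] = (1/27)u^2 - (17/54)u + 35/54
L_1(u) = (u + 1)(u - 5) / [-27/4] = -(4/27)u^2 + (16/27)u + 20/27
L_2(u) = (u + 1)(u - 7/2) / [9] = (1/9)u^2 - (5/18)u - 7/18
g(u) = (-7)·L_0 + 4·L_1 + (-6)·L_2
  (-7)·L_0(u) = -(7/27)u^2 + (119/54)u - 245/54
  4·L_1(u) = -(16/27)u^2 + (64/27)u + 80/27
  (-6)·L_2(u) = -(2/3)u^2 + (5/3)u + 7/3
Adding term by term: -(41/27)u^2 + (337/54)u + 41/54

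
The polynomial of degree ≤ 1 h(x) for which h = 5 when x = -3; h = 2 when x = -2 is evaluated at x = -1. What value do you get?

Evaluate each Lagrange basis at x = -1:
L_0(-1) = (1)/[(-1)] = -1
L_1(-1) = (2)/[(1)] = 2
Sum: 5·(-1) + 2·(2) = -1

-1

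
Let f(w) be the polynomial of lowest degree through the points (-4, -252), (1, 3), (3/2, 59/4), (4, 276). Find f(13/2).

4599/4

Evaluate each Lagrange basis at w = 13/2:
L_0(13/2) = (11/2)·(5)·(5/2)/[(-5)·(-11/2)·(-8)] = -5/16
L_1(13/2) = (21/2)·(5)·(5/2)/[(5)·(-1/2)·(-3)] = 35/2
L_2(13/2) = (21/2)·(11/2)·(5/2)/[(11/2)·(1/2)·(-5/2)] = -21
L_3(13/2) = (21/2)·(11/2)·(5)/[(8)·(3)·(5/2)] = 77/16
Sum: (-252)·(-5/16) + 3·(35/2) + 59/4·(-21) + 276·(77/16) = 4599/4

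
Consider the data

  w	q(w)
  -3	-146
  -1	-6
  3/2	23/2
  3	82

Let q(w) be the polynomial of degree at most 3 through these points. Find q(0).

L_0(0) = (1)·(-3/2)·(-3)/[(-2)·(-9/2)·(-6)] = -1/12
L_1(0) = (3)·(-3/2)·(-3)/[(2)·(-5/2)·(-4)] = 27/40
L_2(0) = (3)·(1)·(-3)/[(9/2)·(5/2)·(-3/2)] = 8/15
L_3(0) = (3)·(1)·(-3/2)/[(6)·(4)·(3/2)] = -1/8
Sum: (-146)·(-1/12) + (-6)·(27/40) + 23/2·(8/15) + 82·(-1/8) = 4

4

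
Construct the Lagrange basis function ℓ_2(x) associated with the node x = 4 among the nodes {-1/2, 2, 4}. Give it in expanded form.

ℓ_2(x) = (1/9)x^2 - (1/6)x - 1/9

ℓ_2(x) = (x + 1/2)(x - 2) / [(9/2)·(2)]
       = (x^2 - (3/2)x - 1) / (9)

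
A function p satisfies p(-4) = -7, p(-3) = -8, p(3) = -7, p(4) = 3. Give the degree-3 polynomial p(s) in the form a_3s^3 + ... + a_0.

Newton's divided differences:
p[-4,-3] = (-8 - (-7)) / (-3 - (-4)) = -1
p[-3,3] = (-7 - (-8)) / (3 - (-3)) = 1/6
p[3,4] = (3 - (-7)) / (4 - 3) = 10
p[-4,-3,3] = (1/6 - (-1)) / (3 - (-4)) = 1/6
p[-3,3,4] = (10 - 1/6) / (4 - (-3)) = 59/42
p[-4,-3,3,4] = (59/42 - 1/6) / (4 - (-4)) = 13/84
p(s) = -7 + (-1)·(s + 4) + (1/6)·(s + 4)(s + 3) + (13/84)·(s + 4)(s + 3)(s - 3)
Expanding: p(s) = (13/84)s^3 + (11/14)s^2 - (103/84)s - 102/7

p(s) = (13/84)s^3 + (11/14)s^2 - (103/84)s - 102/7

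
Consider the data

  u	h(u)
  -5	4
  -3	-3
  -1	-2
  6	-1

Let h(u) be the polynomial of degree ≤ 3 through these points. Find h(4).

Using Newton's divided-difference form:
h[-5,-3] = (-3 - 4) / (-3 - (-5)) = -7/2
h[-3,-1] = (-2 - (-3)) / (-1 - (-3)) = 1/2
h[-1,6] = (-1 - (-2)) / (6 - (-1)) = 1/7
h[-5,-3,-1] = (1/2 - (-7/2)) / (-1 - (-5)) = 1
h[-3,-1,6] = (1/7 - 1/2) / (6 - (-3)) = -5/126
h[-5,-3,-1,6] = (-5/126 - 1) / (6 - (-5)) = -131/1386
h(4) = 4 + (-7/2)·(9) + 1·(9)·(7) + (-131/1386)·(9)·(7)·(5) = 63/11

63/11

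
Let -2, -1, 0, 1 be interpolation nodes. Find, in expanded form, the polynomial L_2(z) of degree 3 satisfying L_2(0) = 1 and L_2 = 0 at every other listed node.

L_2(z) = -(1/2)z^3 - z^2 + (1/2)z + 1

L_2(z) = (z + 2)(z + 1)(z - 1) / [(2)·(1)·(-1)]
       = (z^3 + 2z^2 - z - 2) / (-2)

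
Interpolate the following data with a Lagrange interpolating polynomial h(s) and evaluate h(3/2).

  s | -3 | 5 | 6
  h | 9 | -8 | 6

L_0(3/2) = (-7/2)·(-9/2)/[(-8)·(-9)] = 7/32
L_1(3/2) = (9/2)·(-9/2)/[(8)·(-1)] = 81/32
L_2(3/2) = (9/2)·(-7/2)/[(9)·(1)] = -7/4
Sum: 9·(7/32) + (-8)·(81/32) + 6·(-7/4) = -921/32

-921/32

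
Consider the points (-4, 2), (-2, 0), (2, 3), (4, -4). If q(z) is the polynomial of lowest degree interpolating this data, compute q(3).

L_0(3) = (5)·(1)·(-1)/[(-2)·(-6)·(-8)] = 5/96
L_1(3) = (7)·(1)·(-1)/[(2)·(-4)·(-6)] = -7/48
L_2(3) = (7)·(5)·(-1)/[(6)·(4)·(-2)] = 35/48
L_3(3) = (7)·(5)·(1)/[(8)·(6)·(2)] = 35/96
Sum: 2·(5/96) + 0 + 3·(35/48) + (-4)·(35/96) = 5/6

5/6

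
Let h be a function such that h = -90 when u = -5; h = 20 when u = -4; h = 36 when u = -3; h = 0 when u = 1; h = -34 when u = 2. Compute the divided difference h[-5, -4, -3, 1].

h[-5,-4] = (20 - (-90)) / (-4 - (-5)) = 110
h[-4,-3] = (36 - 20) / (-3 - (-4)) = 16
h[-3,1] = (0 - 36) / (1 - (-3)) = -9
h[-5,-4,-3] = (16 - 110) / (-3 - (-5)) = -47
h[-4,-3,1] = (-9 - 16) / (1 - (-4)) = -5
h[-5,-4,-3,1] = (-5 - (-47)) / (1 - (-5)) = 7

7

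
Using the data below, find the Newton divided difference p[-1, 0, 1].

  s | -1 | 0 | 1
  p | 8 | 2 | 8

p[-1,0] = (2 - 8) / (0 - (-1)) = -6
p[0,1] = (8 - 2) / (1 - 0) = 6
p[-1,0,1] = (6 - (-6)) / (1 - (-1)) = 6

6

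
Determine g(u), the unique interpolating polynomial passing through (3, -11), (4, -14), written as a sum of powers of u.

g(u) = -3u - 2

L_0(u) = (u - 4) / [-1] = -u + 4
L_1(u) = (u - 3) / [1] = u - 3
g(u) = (-11)·L_0 + (-14)·L_1
  (-11)·L_0(u) = 11u - 44
  (-14)·L_1(u) = -14u + 42
Adding term by term: -3u - 2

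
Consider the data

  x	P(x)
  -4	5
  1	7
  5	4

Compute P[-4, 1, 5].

-23/180

P[-4,1] = (7 - 5) / (1 - (-4)) = 2/5
P[1,5] = (4 - 7) / (5 - 1) = -3/4
P[-4,1,5] = (-3/4 - 2/5) / (5 - (-4)) = -23/180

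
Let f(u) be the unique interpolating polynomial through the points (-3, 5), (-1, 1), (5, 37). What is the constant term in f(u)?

2

Build the Lagrange basis polynomials:
L_0(u) = (u + 1)(u - 5) / [16] = (1/16)u^2 - (1/4)u - 5/16
L_1(u) = (u + 3)(u - 5) / [-12] = -(1/12)u^2 + (1/6)u + 5/4
L_2(u) = (u + 3)(u + 1) / [48] = (1/48)u^2 + (1/12)u + 1/16
f(u) = 5·L_0 + 1·L_1 + 37·L_2
Only the constant term is needed; take it from each L_i and combine:
5·(-5/16) + 1·(5/4) + 37·(1/16) = 2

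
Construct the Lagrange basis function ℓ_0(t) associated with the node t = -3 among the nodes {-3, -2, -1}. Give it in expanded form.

ℓ_0(t) = (1/2)t^2 + (3/2)t + 1

ℓ_0(t) = (t + 2)(t + 1) / [(-1)·(-2)]
       = (t^2 + 3t + 2) / (2)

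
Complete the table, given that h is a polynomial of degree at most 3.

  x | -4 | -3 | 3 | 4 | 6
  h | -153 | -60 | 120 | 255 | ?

The 4 known values determine h uniquely (degree ≤ 3).
Evaluate each Lagrange basis at x = 6:
L_0(6) = (9)·(3)·(2)/[(-1)·(-7)·(-8)] = -27/28
L_1(6) = (10)·(3)·(2)/[(1)·(-6)·(-7)] = 10/7
L_2(6) = (10)·(9)·(2)/[(7)·(6)·(-1)] = -30/7
L_3(6) = (10)·(9)·(3)/[(8)·(7)·(1)] = 135/28
Sum: (-153)·(-27/28) + (-60)·(10/7) + 120·(-30/7) + 255·(135/28) = 777

777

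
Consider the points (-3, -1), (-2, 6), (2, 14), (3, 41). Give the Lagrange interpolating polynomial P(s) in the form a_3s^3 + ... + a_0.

P(s) = s^3 + 2s^2 - 2s + 2

L_0(s) = (s + 2)(s - 2)(s - 3) / [-30] = -(1/30)s^3 + (1/10)s^2 + (2/15)s - 2/5
L_1(s) = (s + 3)(s - 2)(s - 3) / [20] = (1/20)s^3 - (1/10)s^2 - (9/20)s + 9/10
L_2(s) = (s + 3)(s + 2)(s - 3) / [-20] = -(1/20)s^3 - (1/10)s^2 + (9/20)s + 9/10
L_3(s) = (s + 3)(s + 2)(s - 2) / [30] = (1/30)s^3 + (1/10)s^2 - (2/15)s - 2/5
P(s) = (-1)·L_0 + 6·L_1 + 14·L_2 + 41·L_3
  (-1)·L_0(s) = (1/30)s^3 - (1/10)s^2 - (2/15)s + 2/5
  6·L_1(s) = (3/10)s^3 - (3/5)s^2 - (27/10)s + 27/5
  14·L_2(s) = -(7/10)s^3 - (7/5)s^2 + (63/10)s + 63/5
  41·L_3(s) = (41/30)s^3 + (41/10)s^2 - (82/15)s - 82/5
Adding term by term: s^3 + 2s^2 - 2s + 2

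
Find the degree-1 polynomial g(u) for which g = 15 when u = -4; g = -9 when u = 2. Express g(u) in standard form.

g(u) = -4u - 1

L_0(u) = (u - 2) / [-6] = -(1/6)u + 1/3
L_1(u) = (u + 4) / [6] = (1/6)u + 2/3
g(u) = 15·L_0 + (-9)·L_1
  15·L_0(u) = -(5/2)u + 5
  (-9)·L_1(u) = -(3/2)u - 6
Adding term by term: -4u - 1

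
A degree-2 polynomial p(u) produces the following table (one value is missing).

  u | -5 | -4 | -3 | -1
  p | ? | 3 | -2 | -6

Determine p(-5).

10

The 3 known values determine p uniquely (degree ≤ 2).
L_0(-5) = (-2)·(-4)/[(-1)·(-3)] = 8/3
L_1(-5) = (-1)·(-4)/[(1)·(-2)] = -2
L_2(-5) = (-1)·(-2)/[(3)·(2)] = 1/3
Sum: 3·(8/3) + (-2)·(-2) + (-6)·(1/3) = 10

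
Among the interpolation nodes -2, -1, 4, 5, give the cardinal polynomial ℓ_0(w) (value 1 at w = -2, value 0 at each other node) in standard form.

ℓ_0(w) = -(1/42)w^3 + (4/21)w^2 - (11/42)w - 10/21

ℓ_0(w) = (w + 1)(w - 4)(w - 5) / [(-1)·(-6)·(-7)]
       = (w^3 - 8w^2 + 11w + 20) / (-42)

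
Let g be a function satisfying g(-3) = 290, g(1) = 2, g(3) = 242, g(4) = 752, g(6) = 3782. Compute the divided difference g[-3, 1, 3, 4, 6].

3

g[-3,1] = (2 - 290) / (1 - (-3)) = -72
g[1,3] = (242 - 2) / (3 - 1) = 120
g[3,4] = (752 - 242) / (4 - 3) = 510
g[4,6] = (3782 - 752) / (6 - 4) = 1515
g[-3,1,3] = (120 - (-72)) / (3 - (-3)) = 32
g[1,3,4] = (510 - 120) / (4 - 1) = 130
g[3,4,6] = (1515 - 510) / (6 - 3) = 335
g[-3,1,3,4] = (130 - 32) / (4 - (-3)) = 14
g[1,3,4,6] = (335 - 130) / (6 - 1) = 41
g[-3,1,3,4,6] = (41 - 14) / (6 - (-3)) = 3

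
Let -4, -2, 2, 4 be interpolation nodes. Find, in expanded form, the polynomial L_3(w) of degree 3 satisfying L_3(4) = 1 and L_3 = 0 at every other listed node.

L_3(w) = (1/96)w^3 + (1/24)w^2 - (1/24)w - 1/6

L_3(w) = (w + 4)(w + 2)(w - 2) / [(8)·(6)·(2)]
       = (w^3 + 4w^2 - 4w - 16) / (96)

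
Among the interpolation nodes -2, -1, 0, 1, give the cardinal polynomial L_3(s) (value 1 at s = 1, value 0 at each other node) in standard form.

L_3(s) = (s + 2)(s + 1)s / [(3)·(2)·(1)]
       = (s^3 + 3s^2 + 2s) / (6)

L_3(s) = (1/6)s^3 + (1/2)s^2 + (1/3)s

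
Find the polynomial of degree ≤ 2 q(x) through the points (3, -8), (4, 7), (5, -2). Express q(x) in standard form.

q(x) = -12x^2 + 99x - 197

Build the Lagrange basis polynomials:
L_0(x) = (x - 4)(x - 5) / [2] = (1/2)x^2 - (9/2)x + 10
L_1(x) = (x - 3)(x - 5) / [-1] = -x^2 + 8x - 15
L_2(x) = (x - 3)(x - 4) / [2] = (1/2)x^2 - (7/2)x + 6
q(x) = (-8)·L_0 + 7·L_1 + (-2)·L_2
  (-8)·L_0(x) = -4x^2 + 36x - 80
  7·L_1(x) = -7x^2 + 56x - 105
  (-2)·L_2(x) = -x^2 + 7x - 12
Adding term by term: -12x^2 + 99x - 197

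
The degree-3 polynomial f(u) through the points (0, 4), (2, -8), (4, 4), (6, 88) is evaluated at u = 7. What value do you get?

L_0(7) = (5)·(3)·(1)/[(-2)·(-4)·(-6)] = -5/16
L_1(7) = (7)·(3)·(1)/[(2)·(-2)·(-4)] = 21/16
L_2(7) = (7)·(5)·(1)/[(4)·(2)·(-2)] = -35/16
L_3(7) = (7)·(5)·(3)/[(6)·(4)·(2)] = 35/16
Sum: 4·(-5/16) + (-8)·(21/16) + 4·(-35/16) + 88·(35/16) = 172

172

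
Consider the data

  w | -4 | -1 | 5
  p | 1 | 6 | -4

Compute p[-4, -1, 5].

-10/27

p[-4,-1] = (6 - 1) / (-1 - (-4)) = 5/3
p[-1,5] = (-4 - 6) / (5 - (-1)) = -5/3
p[-4,-1,5] = (-5/3 - 5/3) / (5 - (-4)) = -10/27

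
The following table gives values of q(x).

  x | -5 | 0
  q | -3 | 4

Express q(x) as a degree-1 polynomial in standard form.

L_0(x) = x / [-5] = -(1/5)x
L_1(x) = (x + 5) / [5] = (1/5)x + 1
q(x) = (-3)·L_0 + 4·L_1
  (-3)·L_0(x) = (3/5)x
  4·L_1(x) = (4/5)x + 4
Adding term by term: (7/5)x + 4

q(x) = (7/5)x + 4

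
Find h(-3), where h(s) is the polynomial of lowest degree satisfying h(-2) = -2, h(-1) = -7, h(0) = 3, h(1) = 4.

42

L_0(-3) = (-2)·(-3)·(-4)/[(-1)·(-2)·(-3)] = 4
L_1(-3) = (-1)·(-3)·(-4)/[(1)·(-1)·(-2)] = -6
L_2(-3) = (-1)·(-2)·(-4)/[(2)·(1)·(-1)] = 4
L_3(-3) = (-1)·(-2)·(-3)/[(3)·(2)·(1)] = -1
Sum: (-2)·(4) + (-7)·(-6) + 3·(4) + 4·(-1) = 42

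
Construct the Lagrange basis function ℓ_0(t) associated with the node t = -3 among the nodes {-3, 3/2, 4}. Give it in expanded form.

ℓ_0(t) = (t - 3/2)(t - 4) / [(-9/2)·(-7)]
       = (t^2 - (11/2)t + 6) / (63/2)

ℓ_0(t) = (2/63)t^2 - (11/63)t + 4/21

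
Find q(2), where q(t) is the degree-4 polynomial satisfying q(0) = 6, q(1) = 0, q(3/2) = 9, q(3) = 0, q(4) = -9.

L_0(2) = (1)·(1/2)·(-1)·(-2)/[(-1)·(-3/2)·(-3)·(-4)] = 1/18
L_1(2) = (2)·(1/2)·(-1)·(-2)/[(1)·(-1/2)·(-2)·(-3)] = -2/3
L_2(2) = (2)·(1)·(-1)·(-2)/[(3/2)·(1/2)·(-3/2)·(-5/2)] = 64/45
L_3(2) = (2)·(1)·(1/2)·(-2)/[(3)·(2)·(3/2)·(-1)] = 2/9
L_4(2) = (2)·(1)·(1/2)·(-1)/[(4)·(3)·(5/2)·(1)] = -1/30
Sum: 6·(1/18) + 0 + 9·(64/45) + 0 + (-9)·(-1/30) = 403/30

403/30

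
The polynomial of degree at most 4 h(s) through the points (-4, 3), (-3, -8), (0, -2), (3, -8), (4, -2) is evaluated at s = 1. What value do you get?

-81/28

Using Newton's divided-difference form:
h[-4,-3] = (-8 - 3) / (-3 - (-4)) = -11
h[-3,0] = (-2 - (-8)) / (0 - (-3)) = 2
h[0,3] = (-8 - (-2)) / (3 - 0) = -2
h[3,4] = (-2 - (-8)) / (4 - 3) = 6
h[-4,-3,0] = (2 - (-11)) / (0 - (-4)) = 13/4
h[-3,0,3] = (-2 - 2) / (3 - (-3)) = -2/3
h[0,3,4] = (6 - (-2)) / (4 - 0) = 2
h[-4,-3,0,3] = (-2/3 - 13/4) / (3 - (-4)) = -47/84
h[-3,0,3,4] = (2 - (-2/3)) / (4 - (-3)) = 8/21
h[-4,-3,0,3,4] = (8/21 - (-47/84)) / (4 - (-4)) = 79/672
h(1) = 3 + (-11)·(5) + (13/4)·(5)·(4) + (-47/84)·(5)·(4)·(1) + (79/672)·(5)·(4)·(1)·(-2) = -81/28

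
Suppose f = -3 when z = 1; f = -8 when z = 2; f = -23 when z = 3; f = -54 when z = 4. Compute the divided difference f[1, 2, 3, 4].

f[1,2] = (-8 - (-3)) / (2 - 1) = -5
f[2,3] = (-23 - (-8)) / (3 - 2) = -15
f[3,4] = (-54 - (-23)) / (4 - 3) = -31
f[1,2,3] = (-15 - (-5)) / (3 - 1) = -5
f[2,3,4] = (-31 - (-15)) / (4 - 2) = -8
f[1,2,3,4] = (-8 - (-5)) / (4 - 1) = -1

-1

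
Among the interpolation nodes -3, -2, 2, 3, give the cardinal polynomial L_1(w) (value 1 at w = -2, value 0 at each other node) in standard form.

L_1(w) = (w + 3)(w - 2)(w - 3) / [(1)·(-4)·(-5)]
       = (w^3 - 2w^2 - 9w + 18) / (20)

L_1(w) = (1/20)w^3 - (1/10)w^2 - (9/20)w + 9/10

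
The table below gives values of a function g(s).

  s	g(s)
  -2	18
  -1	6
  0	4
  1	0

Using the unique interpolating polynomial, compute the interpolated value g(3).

L_0(3) = (4)·(3)·(2)/[(-1)·(-2)·(-3)] = -4
L_1(3) = (5)·(3)·(2)/[(1)·(-1)·(-2)] = 15
L_2(3) = (5)·(4)·(2)/[(2)·(1)·(-1)] = -20
L_3(3) = (5)·(4)·(3)/[(3)·(2)·(1)] = 10
Sum: 18·(-4) + 6·(15) + 4·(-20) + 0 = -62

-62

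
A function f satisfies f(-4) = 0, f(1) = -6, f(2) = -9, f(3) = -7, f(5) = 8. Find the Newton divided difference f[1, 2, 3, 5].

-1/6

f[1,2] = (-9 - (-6)) / (2 - 1) = -3
f[2,3] = (-7 - (-9)) / (3 - 2) = 2
f[3,5] = (8 - (-7)) / (5 - 3) = 15/2
f[1,2,3] = (2 - (-3)) / (3 - 1) = 5/2
f[2,3,5] = (15/2 - 2) / (5 - 2) = 11/6
f[1,2,3,5] = (11/6 - 5/2) / (5 - 1) = -1/6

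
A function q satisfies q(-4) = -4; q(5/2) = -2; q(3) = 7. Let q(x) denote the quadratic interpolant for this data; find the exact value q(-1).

L_0(-1) = (-7/2)·(-4)/[(-13/2)·(-7)] = 4/13
L_1(-1) = (3)·(-4)/[(13/2)·(-1/2)] = 48/13
L_2(-1) = (3)·(-7/2)/[(7)·(1/2)] = -3
Sum: (-4)·(4/13) + (-2)·(48/13) + 7·(-3) = -385/13

-385/13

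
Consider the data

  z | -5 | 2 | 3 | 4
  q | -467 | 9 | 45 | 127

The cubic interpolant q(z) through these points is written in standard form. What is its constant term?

Build the Lagrange basis polynomials:
L_0(z) = (z - 2)(z - 3)(z - 4) / [-504] = -(1/504)z^3 + (1/56)z^2 - (13/252)z + 1/21
L_1(z) = (z + 5)(z - 3)(z - 4) / [14] = (1/14)z^3 - (1/7)z^2 - (23/14)z + 30/7
L_2(z) = (z + 5)(z - 2)(z - 4) / [-8] = -(1/8)z^3 + (1/8)z^2 + (11/4)z - 5
L_3(z) = (z + 5)(z - 2)(z - 3) / [18] = (1/18)z^3 - (19/18)z + 5/3
q(z) = (-467)·L_0 + 9·L_1 + 45·L_2 + 127·L_3
Only the constant term is needed; take it from each L_i and combine:
(-467)·(1/21) + 9·(30/7) + 45·(-5) + 127·(5/3) = 3

3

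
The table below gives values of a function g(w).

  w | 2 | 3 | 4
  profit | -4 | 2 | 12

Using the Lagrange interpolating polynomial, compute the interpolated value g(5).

Evaluate each Lagrange basis at w = 5:
L_0(5) = (2)·(1)/[(-1)·(-2)] = 1
L_1(5) = (3)·(1)/[(1)·(-1)] = -3
L_2(5) = (3)·(2)/[(2)·(1)] = 3
Sum: (-4)·(1) + 2·(-3) + 12·(3) = 26

26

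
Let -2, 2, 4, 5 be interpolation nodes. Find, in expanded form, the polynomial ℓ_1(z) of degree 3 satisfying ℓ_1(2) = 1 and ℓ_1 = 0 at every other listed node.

ℓ_1(z) = (1/24)z^3 - (7/24)z^2 + (1/12)z + 5/3

ℓ_1(z) = (z + 2)(z - 4)(z - 5) / [(4)·(-2)·(-3)]
       = (z^3 - 7z^2 + 2z + 40) / (24)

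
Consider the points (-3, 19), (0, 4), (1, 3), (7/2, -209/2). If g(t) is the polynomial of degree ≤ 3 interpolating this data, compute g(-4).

L_0(-4) = (-4)·(-5)·(-15/2)/[(-3)·(-4)·(-13/2)] = 25/13
L_1(-4) = (-1)·(-5)·(-15/2)/[(3)·(-1)·(-7/2)] = -25/7
L_2(-4) = (-1)·(-4)·(-15/2)/[(4)·(1)·(-5/2)] = 3
L_3(-4) = (-1)·(-4)·(-5)/[(13/2)·(7/2)·(5/2)] = -32/91
Sum: 19·(25/13) + 4·(-25/7) + 3·(3) + (-209/2)·(-32/91) = 68

68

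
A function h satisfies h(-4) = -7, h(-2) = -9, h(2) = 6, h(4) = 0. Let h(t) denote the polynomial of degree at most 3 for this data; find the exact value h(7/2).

L_0(7/2) = (11/2)·(3/2)·(-1/2)/[(-2)·(-6)·(-8)] = 11/256
L_1(7/2) = (15/2)·(3/2)·(-1/2)/[(2)·(-4)·(-6)] = -15/128
L_2(7/2) = (15/2)·(11/2)·(-1/2)/[(6)·(4)·(-2)] = 55/128
L_3(7/2) = (15/2)·(11/2)·(3/2)/[(8)·(6)·(2)] = 165/256
Sum: (-7)·(11/256) + (-9)·(-15/128) + 6·(55/128) + 0 = 853/256

853/256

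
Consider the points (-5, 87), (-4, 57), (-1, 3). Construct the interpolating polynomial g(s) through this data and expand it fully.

g(s) = 3s^2 - 3s - 3

L_0(s) = (s + 4)(s + 1) / [4] = (1/4)s^2 + (5/4)s + 1
L_1(s) = (s + 5)(s + 1) / [-3] = -(1/3)s^2 - 2s - 5/3
L_2(s) = (s + 5)(s + 4) / [12] = (1/12)s^2 + (3/4)s + 5/3
g(s) = 87·L_0 + 57·L_1 + 3·L_2
  87·L_0(s) = (87/4)s^2 + (435/4)s + 87
  57·L_1(s) = -19s^2 - 114s - 95
  3·L_2(s) = (1/4)s^2 + (9/4)s + 5
Adding term by term: 3s^2 - 3s - 3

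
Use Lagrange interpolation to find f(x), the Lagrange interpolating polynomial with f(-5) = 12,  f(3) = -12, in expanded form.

Build the Lagrange basis polynomials:
L_0(x) = (x - 3) / [-8] = -(1/8)x + 3/8
L_1(x) = (x + 5) / [8] = (1/8)x + 5/8
f(x) = 12·L_0 + (-12)·L_1
  12·L_0(x) = -(3/2)x + 9/2
  (-12)·L_1(x) = -(3/2)x - 15/2
Adding term by term: -3x - 3

f(x) = -3x - 3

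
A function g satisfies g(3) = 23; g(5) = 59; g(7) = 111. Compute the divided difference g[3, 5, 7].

g[3,5] = (59 - 23) / (5 - 3) = 18
g[5,7] = (111 - 59) / (7 - 5) = 26
g[3,5,7] = (26 - 18) / (7 - 3) = 2

2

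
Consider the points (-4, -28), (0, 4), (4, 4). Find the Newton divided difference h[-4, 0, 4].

h[-4,0] = (4 - (-28)) / (0 - (-4)) = 8
h[0,4] = (4 - 4) / (4 - 0) = 0
h[-4,0,4] = (0 - 8) / (4 - (-4)) = -1

-1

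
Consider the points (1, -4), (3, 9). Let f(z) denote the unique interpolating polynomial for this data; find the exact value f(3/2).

Evaluate each Lagrange basis at z = 3/2:
L_0(3/2) = (-3/2)/[(-2)] = 3/4
L_1(3/2) = (1/2)/[(2)] = 1/4
Sum: (-4)·(3/4) + 9·(1/4) = -3/4

-3/4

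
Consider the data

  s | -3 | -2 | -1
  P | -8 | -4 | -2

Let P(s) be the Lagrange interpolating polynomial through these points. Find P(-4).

-14

L_0(-4) = (-2)·(-3)/[(-1)·(-2)] = 3
L_1(-4) = (-1)·(-3)/[(1)·(-1)] = -3
L_2(-4) = (-1)·(-2)/[(2)·(1)] = 1
Sum: (-8)·(3) + (-4)·(-3) + (-2)·(1) = -14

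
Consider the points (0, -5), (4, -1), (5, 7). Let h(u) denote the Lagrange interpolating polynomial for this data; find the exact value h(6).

89/5

L_0(6) = (2)·(1)/[(-4)·(-5)] = 1/10
L_1(6) = (6)·(1)/[(4)·(-1)] = -3/2
L_2(6) = (6)·(2)/[(5)·(1)] = 12/5
Sum: (-5)·(1/10) + (-1)·(-3/2) + 7·(12/5) = 89/5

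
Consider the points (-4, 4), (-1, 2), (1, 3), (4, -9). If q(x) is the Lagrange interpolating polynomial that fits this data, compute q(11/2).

Evaluate each Lagrange basis at x = 11/2:
L_0(11/2) = (13/2)·(9/2)·(3/2)/[(-3)·(-5)·(-8)] = -117/320
L_1(11/2) = (19/2)·(9/2)·(3/2)/[(3)·(-2)·(-5)] = 171/80
L_2(11/2) = (19/2)·(13/2)·(3/2)/[(5)·(2)·(-3)] = -247/80
L_3(11/2) = (19/2)·(13/2)·(9/2)/[(8)·(5)·(3)] = 741/320
Sum: 4·(-117/320) + 2·(171/80) + 3·(-247/80) + (-9)·(741/320) = -8733/320

-8733/320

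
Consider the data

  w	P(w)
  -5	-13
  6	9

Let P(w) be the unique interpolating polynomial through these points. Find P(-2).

Evaluate each Lagrange basis at w = -2:
L_0(-2) = (-8)/[(-11)] = 8/11
L_1(-2) = (3)/[(11)] = 3/11
Sum: (-13)·(8/11) + 9·(3/11) = -7

-7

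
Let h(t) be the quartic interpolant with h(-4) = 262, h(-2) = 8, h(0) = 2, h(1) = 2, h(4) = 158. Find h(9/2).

4379/16

Evaluate each Lagrange basis at t = 9/2:
L_0(9/2) = (13/2)·(9/2)·(7/2)·(1/2)/[(-2)·(-4)·(-5)·(-8)] = 819/5120
L_1(9/2) = (17/2)·(9/2)·(7/2)·(1/2)/[(2)·(-2)·(-3)·(-6)] = -119/128
L_2(9/2) = (17/2)·(13/2)·(7/2)·(1/2)/[(4)·(2)·(-1)·(-4)] = 1547/512
L_3(9/2) = (17/2)·(13/2)·(9/2)·(1/2)/[(5)·(3)·(1)·(-3)] = -221/80
L_4(9/2) = (17/2)·(13/2)·(9/2)·(7/2)/[(8)·(6)·(4)·(3)] = 1547/1024
Sum: 262·(819/5120) + 8·(-119/128) + 2·(1547/512) + 2·(-221/80) + 158·(1547/1024) = 4379/16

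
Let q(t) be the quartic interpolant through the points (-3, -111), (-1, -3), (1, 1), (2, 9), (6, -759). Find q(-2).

-23

Evaluate each Lagrange basis at t = -2:
L_0(-2) = (-1)·(-3)·(-4)·(-8)/[(-2)·(-4)·(-5)·(-9)] = 4/15
L_1(-2) = (1)·(-3)·(-4)·(-8)/[(2)·(-2)·(-3)·(-7)] = 8/7
L_2(-2) = (1)·(-1)·(-4)·(-8)/[(4)·(2)·(-1)·(-5)] = -4/5
L_3(-2) = (1)·(-1)·(-3)·(-8)/[(5)·(3)·(1)·(-4)] = 2/5
L_4(-2) = (1)·(-1)·(-3)·(-4)/[(9)·(7)·(5)·(4)] = -1/105
Sum: (-111)·(4/15) + (-3)·(8/7) + 1·(-4/5) + 9·(2/5) + (-759)·(-1/105) = -23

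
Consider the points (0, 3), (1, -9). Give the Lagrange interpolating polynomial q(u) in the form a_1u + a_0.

q(u) = -12u + 3

Build the Lagrange basis polynomials:
L_0(u) = (u - 1) / [-1] = -u + 1
L_1(u) = u / [1] = u
q(u) = 3·L_0 + (-9)·L_1
  3·L_0(u) = -3u + 3
  (-9)·L_1(u) = -9u
Adding term by term: -12u + 3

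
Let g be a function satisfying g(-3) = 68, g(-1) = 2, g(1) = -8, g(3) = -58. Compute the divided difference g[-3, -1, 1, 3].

g[-3,-1] = (2 - 68) / (-1 - (-3)) = -33
g[-1,1] = (-8 - 2) / (1 - (-1)) = -5
g[1,3] = (-58 - (-8)) / (3 - 1) = -25
g[-3,-1,1] = (-5 - (-33)) / (1 - (-3)) = 7
g[-1,1,3] = (-25 - (-5)) / (3 - (-1)) = -5
g[-3,-1,1,3] = (-5 - 7) / (3 - (-3)) = -2

-2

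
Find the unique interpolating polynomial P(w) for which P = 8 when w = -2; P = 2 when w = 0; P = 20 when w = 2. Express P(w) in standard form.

P(w) = 3w^2 + 3w + 2

Build the Lagrange basis polynomials:
L_0(w) = w(w - 2) / [8] = (1/8)w^2 - (1/4)w
L_1(w) = (w + 2)(w - 2) / [-4] = -(1/4)w^2 + 1
L_2(w) = (w + 2)w / [8] = (1/8)w^2 + (1/4)w
P(w) = 8·L_0 + 2·L_1 + 20·L_2
  8·L_0(w) = w^2 - 2w
  2·L_1(w) = -(1/2)w^2 + 2
  20·L_2(w) = (5/2)w^2 + 5w
Adding term by term: 3w^2 + 3w + 2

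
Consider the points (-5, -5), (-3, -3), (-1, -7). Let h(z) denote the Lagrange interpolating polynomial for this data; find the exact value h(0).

-45/4

L_0(0) = (3)·(1)/[(-2)·(-4)] = 3/8
L_1(0) = (5)·(1)/[(2)·(-2)] = -5/4
L_2(0) = (5)·(3)/[(4)·(2)] = 15/8
Sum: (-5)·(3/8) + (-3)·(-5/4) + (-7)·(15/8) = -45/4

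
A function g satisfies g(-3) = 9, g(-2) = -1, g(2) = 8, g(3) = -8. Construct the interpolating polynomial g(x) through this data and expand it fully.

Newton's divided differences:
g[-3,-2] = (-1 - 9) / (-2 - (-3)) = -10
g[-2,2] = (8 - (-1)) / (2 - (-2)) = 9/4
g[2,3] = (-8 - 8) / (3 - 2) = -16
g[-3,-2,2] = (9/4 - (-10)) / (2 - (-3)) = 49/20
g[-2,2,3] = (-16 - 9/4) / (3 - (-2)) = -73/20
g[-3,-2,2,3] = (-73/20 - 49/20) / (3 - (-3)) = -61/60
g(x) = 9 + (-10)·(x + 3) + (49/20)·(x + 3)(x + 2) + (-61/60)·(x + 3)(x + 2)(x - 2)
Expanding: g(x) = -(61/60)x^3 - (3/5)x^2 + (379/60)x + 59/10

g(x) = -(61/60)x^3 - (3/5)x^2 + (379/60)x + 59/10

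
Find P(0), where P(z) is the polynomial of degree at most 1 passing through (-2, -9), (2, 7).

-1

L_0(0) = (-2)/[(-4)] = 1/2
L_1(0) = (2)/[(4)] = 1/2
Sum: (-9)·(1/2) + 7·(1/2) = -1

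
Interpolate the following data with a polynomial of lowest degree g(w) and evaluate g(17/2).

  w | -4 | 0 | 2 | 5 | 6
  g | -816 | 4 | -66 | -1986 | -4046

-255531/16

Evaluate each Lagrange basis at w = 17/2:
L_0(17/2) = (17/2)·(13/2)·(7/2)·(5/2)/[(-4)·(-6)·(-9)·(-10)] = 1547/6912
L_1(17/2) = (25/2)·(13/2)·(7/2)·(5/2)/[(4)·(-2)·(-5)·(-6)] = -2275/768
L_2(17/2) = (25/2)·(17/2)·(7/2)·(5/2)/[(6)·(2)·(-3)·(-4)] = 14875/2304
L_3(17/2) = (25/2)·(17/2)·(13/2)·(5/2)/[(9)·(5)·(3)·(-1)] = -5525/432
L_4(17/2) = (25/2)·(17/2)·(13/2)·(7/2)/[(10)·(6)·(4)·(1)] = 7735/768
Sum: (-816)·(1547/6912) + 4·(-2275/768) + (-66)·(14875/2304) + (-1986)·(-5525/432) + (-4046)·(7735/768) = -255531/16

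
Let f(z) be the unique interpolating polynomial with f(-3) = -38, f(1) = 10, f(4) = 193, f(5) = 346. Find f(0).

Evaluate each Lagrange basis at z = 0:
L_0(0) = (-1)·(-4)·(-5)/[(-4)·(-7)·(-8)] = 5/56
L_1(0) = (3)·(-4)·(-5)/[(4)·(-3)·(-4)] = 5/4
L_2(0) = (3)·(-1)·(-5)/[(7)·(3)·(-1)] = -5/7
L_3(0) = (3)·(-1)·(-4)/[(8)·(4)·(1)] = 3/8
Sum: (-38)·(5/56) + 10·(5/4) + 193·(-5/7) + 346·(3/8) = 1

1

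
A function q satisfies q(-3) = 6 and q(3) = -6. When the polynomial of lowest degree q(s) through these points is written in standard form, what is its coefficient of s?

The leading coefficient equals the top divided difference q[-3,3].
q[-3,3] = (-6 - 6) / (3 - (-3)) = -2

-2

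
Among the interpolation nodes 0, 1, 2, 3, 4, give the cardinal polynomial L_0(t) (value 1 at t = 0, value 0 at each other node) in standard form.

L_0(t) = (1/24)t^4 - (5/12)t^3 + (35/24)t^2 - (25/12)t + 1

L_0(t) = (t - 1)(t - 2)(t - 3)(t - 4) / [(-1)·(-2)·(-3)·(-4)]
       = (t^4 - 10t^3 + 35t^2 - 50t + 24) / (24)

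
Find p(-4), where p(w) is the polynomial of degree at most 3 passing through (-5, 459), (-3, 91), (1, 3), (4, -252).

228

L_0(-4) = (-1)·(-5)·(-8)/[(-2)·(-6)·(-9)] = 10/27
L_1(-4) = (1)·(-5)·(-8)/[(2)·(-4)·(-7)] = 5/7
L_2(-4) = (1)·(-1)·(-8)/[(6)·(4)·(-3)] = -1/9
L_3(-4) = (1)·(-1)·(-5)/[(9)·(7)·(3)] = 5/189
Sum: 459·(10/27) + 91·(5/7) + 3·(-1/9) + (-252)·(5/189) = 228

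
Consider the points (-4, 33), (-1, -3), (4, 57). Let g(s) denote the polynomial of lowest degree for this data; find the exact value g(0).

L_0(0) = (1)·(-4)/[(-3)·(-8)] = -1/6
L_1(0) = (4)·(-4)/[(3)·(-5)] = 16/15
L_2(0) = (4)·(1)/[(8)·(5)] = 1/10
Sum: 33·(-1/6) + (-3)·(16/15) + 57·(1/10) = -3

-3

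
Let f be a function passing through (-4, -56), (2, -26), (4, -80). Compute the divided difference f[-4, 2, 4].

-4

f[-4,2] = (-26 - (-56)) / (2 - (-4)) = 5
f[2,4] = (-80 - (-26)) / (4 - 2) = -27
f[-4,2,4] = (-27 - 5) / (4 - (-4)) = -4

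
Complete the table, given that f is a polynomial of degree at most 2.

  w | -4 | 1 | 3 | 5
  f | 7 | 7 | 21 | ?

The 3 known values determine f uniquely (degree ≤ 2).
L_0(5) = (4)·(2)/[(-5)·(-7)] = 8/35
L_1(5) = (9)·(2)/[(5)·(-2)] = -9/5
L_2(5) = (9)·(4)/[(7)·(2)] = 18/7
Sum: 7·(8/35) + 7·(-9/5) + 21·(18/7) = 43

43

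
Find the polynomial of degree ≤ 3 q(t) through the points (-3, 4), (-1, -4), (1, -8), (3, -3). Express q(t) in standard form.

Build the Lagrange basis polynomials:
L_0(t) = (t + 1)(t - 1)(t - 3) / [-48] = -(1/48)t^3 + (1/16)t^2 + (1/48)t - 1/16
L_1(t) = (t + 3)(t - 1)(t - 3) / [16] = (1/16)t^3 - (1/16)t^2 - (9/16)t + 9/16
L_2(t) = (t + 3)(t + 1)(t - 3) / [-16] = -(1/16)t^3 - (1/16)t^2 + (9/16)t + 9/16
L_3(t) = (t + 3)(t + 1)(t - 1) / [48] = (1/48)t^3 + (1/16)t^2 - (1/48)t - 1/16
q(t) = 4·L_0 + (-4)·L_1 + (-8)·L_2 + (-3)·L_3
  4·L_0(t) = -(1/12)t^3 + (1/4)t^2 + (1/12)t - 1/4
  (-4)·L_1(t) = -(1/4)t^3 + (1/4)t^2 + (9/4)t - 9/4
  (-8)·L_2(t) = (1/2)t^3 + (1/2)t^2 - (9/2)t - 9/2
  (-3)·L_3(t) = -(1/16)t^3 - (3/16)t^2 + (1/16)t + 3/16
Adding term by term: (5/48)t^3 + (13/16)t^2 - (101/48)t - 109/16

q(t) = (5/48)t^3 + (13/16)t^2 - (101/48)t - 109/16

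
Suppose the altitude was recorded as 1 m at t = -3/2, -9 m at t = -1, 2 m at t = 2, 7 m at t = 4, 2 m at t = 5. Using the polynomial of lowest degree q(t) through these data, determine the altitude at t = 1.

-20324/3003

Evaluate each Lagrange basis at t = 1:
L_0(1) = (2)·(-1)·(-3)·(-4)/[(-1/2)·(-7/2)·(-11/2)·(-13/2)] = -384/1001
L_1(1) = (5/2)·(-1)·(-3)·(-4)/[(1/2)·(-3)·(-5)·(-6)] = 2/3
L_2(1) = (5/2)·(2)·(-3)·(-4)/[(7/2)·(3)·(-2)·(-3)] = 20/21
L_3(1) = (5/2)·(2)·(-1)·(-4)/[(11/2)·(5)·(2)·(-1)] = -4/11
L_4(1) = (5/2)·(2)·(-1)·(-3)/[(13/2)·(6)·(3)·(1)] = 5/39
Sum: 1·(-384/1001) + (-9)·(2/3) + 2·(20/21) + 7·(-4/11) + 2·(5/39) = -20324/3003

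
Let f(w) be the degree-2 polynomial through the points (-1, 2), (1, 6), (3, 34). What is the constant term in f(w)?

Build the Lagrange basis polynomials:
L_0(w) = (w - 1)(w - 3) / [8] = (1/8)w^2 - (1/2)w + 3/8
L_1(w) = (w + 1)(w - 3) / [-4] = -(1/4)w^2 + (1/2)w + 3/4
L_2(w) = (w + 1)(w - 1) / [8] = (1/8)w^2 - 1/8
f(w) = 2·L_0 + 6·L_1 + 34·L_2
Only the constant term is needed; take it from each L_i and combine:
2·(3/8) + 6·(3/4) + 34·(-1/8) = 1

1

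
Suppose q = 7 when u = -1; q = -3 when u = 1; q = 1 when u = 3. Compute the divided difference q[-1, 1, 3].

q[-1,1] = (-3 - 7) / (1 - (-1)) = -5
q[1,3] = (1 - (-3)) / (3 - 1) = 2
q[-1,1,3] = (2 - (-5)) / (3 - (-1)) = 7/4

7/4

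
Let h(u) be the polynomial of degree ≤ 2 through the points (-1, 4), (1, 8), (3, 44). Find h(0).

2

L_0(0) = (-1)·(-3)/[(-2)·(-4)] = 3/8
L_1(0) = (1)·(-3)/[(2)·(-2)] = 3/4
L_2(0) = (1)·(-1)/[(4)·(2)] = -1/8
Sum: 4·(3/8) + 8·(3/4) + 44·(-1/8) = 2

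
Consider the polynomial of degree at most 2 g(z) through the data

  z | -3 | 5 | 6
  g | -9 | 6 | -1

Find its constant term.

137/12

Build the Lagrange basis polynomials:
L_0(z) = (z - 5)(z - 6) / [72] = (1/72)z^2 - (11/72)z + 5/12
L_1(z) = (z + 3)(z - 6) / [-8] = -(1/8)z^2 + (3/8)z + 9/4
L_2(z) = (z + 3)(z - 5) / [9] = (1/9)z^2 - (2/9)z - 5/3
g(z) = (-9)·L_0 + 6·L_1 + (-1)·L_2
Only the constant term is needed; take it from each L_i and combine:
(-9)·(5/12) + 6·(9/4) + (-1)·(-5/3) = 137/12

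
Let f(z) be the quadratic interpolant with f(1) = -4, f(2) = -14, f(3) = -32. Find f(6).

Using Newton's divided-difference form:
f[1,2] = (-14 - (-4)) / (2 - 1) = -10
f[2,3] = (-32 - (-14)) / (3 - 2) = -18
f[1,2,3] = (-18 - (-10)) / (3 - 1) = -4
f(6) = -4 + (-10)·(5) + (-4)·(5)·(4) = -134

-134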